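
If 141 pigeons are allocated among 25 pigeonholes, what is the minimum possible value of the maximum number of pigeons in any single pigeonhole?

6

By the pigeonhole principle, the 25 pigeonholes are the holes and the 141 pigeons are the pigeons.
If every pigeonhole held at most 5 pigeons, the total would be at most 25 × 5 = 125, which is less than 141.
So some pigeonhole holds at least ⌈141/25⌉ = 6 pigeons.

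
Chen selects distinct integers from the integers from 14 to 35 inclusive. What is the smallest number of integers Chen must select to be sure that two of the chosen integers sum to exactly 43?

Group the elements by complementary pair {x, 43−x}: {14,29}, {15,28}, {16,27}, …, giving 8 two-element pairs and 6 integers whose partner 43−x falls outside [14,35].
By the pigeonhole principle, treating each of those 14 groups as a pigeonhole, one can pick one integer per group — 14 integers — with no two summing to 43.
The 15th integer lands in an occupied pair, forcing a sum of 43.

15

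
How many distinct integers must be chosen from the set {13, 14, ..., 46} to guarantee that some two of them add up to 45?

25

Two chosen integers sum to 45 exactly when both halves of some pair {x, 45−x} with 13 ≤ x ≤ 45−x ≤ 32 are chosen — 10 such pairs.
The remaining 14 elements (those with no distinct partner in range) can never complete a 45-sum, so the worst case takes all of them and one from each pair: 14 + 10 = 24.
The 25th integer has to be the second member of some pair, so 24 + 1 = 25.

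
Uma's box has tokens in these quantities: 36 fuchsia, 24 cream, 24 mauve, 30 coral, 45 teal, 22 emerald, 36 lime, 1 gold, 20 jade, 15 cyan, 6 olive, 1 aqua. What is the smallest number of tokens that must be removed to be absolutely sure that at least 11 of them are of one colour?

99

An adversary could hand out at most 10 tokens per colour (gold, olive, aqua run out sooner): 10 + 10 + 10 + 10 + 10 + 10 + 10 + 1 + 10 + 10 + 6 + 1 = 98 tokens and still no colour has 11.
Pigeonhole: one more token lands in a colour already at 10, so 99 draws are enough and 98 are not.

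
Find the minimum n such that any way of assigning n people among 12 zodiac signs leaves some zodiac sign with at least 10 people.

With 108 people one could put exactly 9 in each of the 12 zodiac signs, and no zodiac sign would reach 10.
By the pigeonhole principle, one more person must land in a zodiac sign that already has 9, giving it 10.
So 12 × 9 + 1 = 109 people are required.

109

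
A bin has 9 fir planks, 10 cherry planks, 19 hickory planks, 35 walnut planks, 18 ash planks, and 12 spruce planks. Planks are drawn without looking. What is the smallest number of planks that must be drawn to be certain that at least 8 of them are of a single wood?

43

Pigeonhole: the 6 woods are the holes; the planks drawn are the pigeons.
To avoid 8 of any one wood, the worst case takes at most 7 of each wood.
That gives 7 + 7 + 7 + 7 + 7 + 7 = 42 planks with no wood reaching 8.
The next plank forces some wood to 8, so 42 + 1 = 43.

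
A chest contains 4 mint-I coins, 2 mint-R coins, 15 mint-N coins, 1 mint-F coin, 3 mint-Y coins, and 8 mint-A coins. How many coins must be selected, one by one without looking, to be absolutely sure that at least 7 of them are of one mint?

An adversary could hand out at most 6 coins per mint (4 mints run out sooner): 4 + 2 + 6 + 1 + 3 + 6 = 22 coins and still no mint has 7.
One more coin lands in a mint already at 6, so 23 draws are enough and 22 are not.

23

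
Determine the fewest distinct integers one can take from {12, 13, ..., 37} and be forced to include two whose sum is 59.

19

A set avoiding the sum 59 can contain at most one of each pair {x, 59−x}, plus the 10 elements whose complement lies outside the range.
The integers 12, …, 29 (18 of them) are such a set: any two sum to at least 12+13 = 25 and at most 28+29 = 57 < 59.
By pigeonhole, any 19th integer completes one of the 8 pairs, so 19 choices force a sum of 59.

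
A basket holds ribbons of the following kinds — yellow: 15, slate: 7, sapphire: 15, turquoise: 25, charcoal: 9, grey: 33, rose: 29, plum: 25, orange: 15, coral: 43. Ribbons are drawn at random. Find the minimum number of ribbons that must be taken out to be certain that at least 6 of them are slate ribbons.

In the worst case for collecting slate ribbons, every non-slate ribbon comes out first.
There are 15 + 15 + 25 + 9 + 33 + 29 + 25 + 15 + 43 = 209 non-slate ribbons altogether.
After those, each further ribbon must be slate, so 209 + 6 = 215 draws guarantee 6 slate ribbons.

215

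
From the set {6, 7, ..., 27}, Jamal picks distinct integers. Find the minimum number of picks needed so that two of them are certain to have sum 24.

A set avoiding the sum 24 can contain at most one of each pair {x, 24−x}, plus the 10 elements whose complement lies outside the range or equal to its own complement.
The integers 12, …, 27 (16 of them) are such a set: any two sum to at least 12+13 = 25 > 24.
By pigeonhole, any 17th integer completes one of the 6 pairs, so 17 choices force a sum of 24.

17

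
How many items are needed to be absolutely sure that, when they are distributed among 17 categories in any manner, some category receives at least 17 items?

273

With 272 items one could put exactly 16 in each of the 17 categories, and no category would reach 17.
Pigeonhole: one more item must land in a category that already has 16, giving it 17.
So 17 × 16 + 1 = 273 items are required.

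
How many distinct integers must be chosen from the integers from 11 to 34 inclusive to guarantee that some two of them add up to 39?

Two chosen integers sum to 39 exactly when both halves of some pair {x, 39−x} with 11 ≤ x ≤ 39−x ≤ 28 are chosen — 9 such pairs.
The remaining 6 elements (those with no distinct partner in range) can never complete a 39-sum, so the worst case takes all of them and one from each pair: 6 + 9 = 15.
The 16th integer has to be the second member of some pair, so 15 + 1 = 16.

16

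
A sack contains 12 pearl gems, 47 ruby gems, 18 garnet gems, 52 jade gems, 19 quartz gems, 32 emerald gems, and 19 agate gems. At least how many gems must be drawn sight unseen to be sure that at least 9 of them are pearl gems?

In the worst case for collecting pearl gems, every non-pearl gem comes out first.
There are 47 + 18 + 52 + 19 + 32 + 19 = 187 non-pearl gems altogether.
After those, each further gem must be pearl, so 187 + 9 = 196 draws guarantee 9 pearl gems.

196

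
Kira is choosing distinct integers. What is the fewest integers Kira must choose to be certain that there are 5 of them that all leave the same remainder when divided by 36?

145

The 36 residue classes mod 36 are the pigeonholes.
With 144 integers one could put 4 in each residue class and have no class reach 5.
The 145th integer pushes some class to 5, so 36·4 + 1 = 145.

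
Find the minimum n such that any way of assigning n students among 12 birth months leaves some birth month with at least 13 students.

With 144 students one could put exactly 12 in each of the 12 birth months, and no birth month would reach 13.
One more student must land in a birth month that already has 12, giving it 13.
So 12 × 12 + 1 = 145 students are required.

145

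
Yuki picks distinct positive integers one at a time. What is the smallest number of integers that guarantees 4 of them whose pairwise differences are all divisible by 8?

Integers whose pairwise differences are multiples of 8 are exactly those sharing a remainder mod 8. By the pigeonhole principle, the 8 residue classes mod 8 are the pigeonholes.
With 24 integers one could put 3 in each residue class and have no class reach 4.
The 25th integer pushes some class to 4, so 8·3 + 1 = 25.

25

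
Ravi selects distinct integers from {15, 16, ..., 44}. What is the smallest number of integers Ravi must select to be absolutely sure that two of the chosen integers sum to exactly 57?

17

Two chosen integers sum to 57 exactly when both halves of some pair {x, 57−x} with 15 ≤ x ≤ 57−x ≤ 42 are chosen — 14 such pairs.
The remaining 2 elements (those with no distinct partner in range) can never complete a 57-sum, so the worst case takes all of them and one from each pair: 2 + 14 = 16.
The 17th integer has to be the second member of some pair, so 16 + 1 = 17.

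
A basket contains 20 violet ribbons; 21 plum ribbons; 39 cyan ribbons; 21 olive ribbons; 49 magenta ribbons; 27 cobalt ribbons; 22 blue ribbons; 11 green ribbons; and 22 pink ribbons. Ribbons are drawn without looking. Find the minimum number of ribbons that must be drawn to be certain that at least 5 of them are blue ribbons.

215

In the worst case for collecting blue ribbons, every non-blue ribbon comes out first.
There are 20 + 21 + 39 + 21 + 49 + 27 + 11 + 22 = 210 non-blue ribbons altogether.
After those, each further ribbon must be blue, so 210 + 5 = 215 draws guarantee 5 blue ribbons.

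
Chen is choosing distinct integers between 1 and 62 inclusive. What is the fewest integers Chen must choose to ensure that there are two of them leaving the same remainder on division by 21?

By the pigeonhole principle, the 21 residue classes mod 21 are the pigeonholes.
With 21 integers one could put 1 in each residue class and have no class reach 2.
The 22nd integer pushes some class to 2, so 21·1 + 1 = 22.

22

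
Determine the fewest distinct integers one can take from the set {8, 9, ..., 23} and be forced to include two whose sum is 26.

Group the elements by complementary pair {x, 26−x}: {8,18}, {9,17}, {10,16}, …, giving 5 two-element pairs, the single value 13 (it cannot pair with itself since the integers are distinct), and 5 integers whose partner 26−x falls outside [8,23].
By the pigeonhole principle, treating each of those 11 groups as a pigeonhole, one can pick one integer per group — 11 integers — with no two summing to 26.
The 12th integer lands in an occupied pair, forcing a sum of 26.

12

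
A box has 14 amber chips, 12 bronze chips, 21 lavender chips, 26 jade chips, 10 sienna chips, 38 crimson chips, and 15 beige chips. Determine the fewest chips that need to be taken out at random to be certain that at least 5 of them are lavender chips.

120

In the worst case for collecting lavender chips, every non-lavender chip comes out first.
There are 14 + 12 + 26 + 10 + 38 + 15 = 115 non-lavender chips altogether.
After those, each further chip must be lavender, so 115 + 5 = 120 draws guarantee 5 lavender chips.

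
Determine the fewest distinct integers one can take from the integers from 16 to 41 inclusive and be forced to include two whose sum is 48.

A set avoiding the sum 48 can contain at most one of each pair {x, 48−x}, plus the 10 elements whose complement lies outside the range or equal to its own complement.
The integers 24, …, 41 (18 of them) are such a set: any two sum to at least 24+25 = 49 > 48.
By the pigeonhole principle, any 19th integer completes one of the 8 pairs, so 19 choices force a sum of 48.

19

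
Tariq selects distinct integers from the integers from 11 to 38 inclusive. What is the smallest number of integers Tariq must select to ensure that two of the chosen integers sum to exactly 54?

18

Two chosen integers sum to 54 exactly when both halves of some pair {x, 54−x} with 16 ≤ x ≤ 54−x ≤ 38 are chosen — 11 such pairs.
The remaining 6 elements (those with no distinct partner in range) can never complete a 54-sum, so the worst case takes all of them and one from each pair: 6 + 11 = 17.
The 18th integer has to be the second member of some pair, so 17 + 1 = 18.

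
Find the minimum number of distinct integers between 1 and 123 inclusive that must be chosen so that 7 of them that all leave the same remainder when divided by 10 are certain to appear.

61

The 10 residue classes mod 10 are the pigeonholes.
With 60 integers one could put 6 in each residue class and have no class reach 7.
The 61st integer pushes some class to 7, so 10·6 + 1 = 61.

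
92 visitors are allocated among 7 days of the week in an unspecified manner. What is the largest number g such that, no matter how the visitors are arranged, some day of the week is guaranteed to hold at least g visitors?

14

The 7 days of the week are the holes and the 92 visitors are the pigeons.
If every day of the week held at most 13 visitors, the total would be at most 7 × 13 = 91, which is less than 92.
So some day of the week holds at least ⌈92/7⌉ = 14 visitors.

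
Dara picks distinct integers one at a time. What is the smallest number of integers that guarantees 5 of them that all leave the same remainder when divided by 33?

133

Pigeonhole: the 33 residue classes mod 33 are the pigeonholes.
With 132 integers one could put 4 in each residue class and have no class reach 5.
The 133rd integer pushes some class to 5, so 33·4 + 1 = 133.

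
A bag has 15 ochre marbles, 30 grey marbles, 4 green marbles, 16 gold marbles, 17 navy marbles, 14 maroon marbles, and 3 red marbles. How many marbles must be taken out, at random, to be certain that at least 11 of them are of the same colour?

58

The 7 colours are the holes; the marbles drawn are the pigeons.
To avoid 11 of any one colour, the worst case takes at most 10 of each colour, or every marble of a colour that has fewer than 10.
That gives 10 + 10 + 4 + 10 + 10 + 10 + 3 = 57 marbles with no colour reaching 11.
The next marble forces some colour to 11, so 57 + 1 = 58.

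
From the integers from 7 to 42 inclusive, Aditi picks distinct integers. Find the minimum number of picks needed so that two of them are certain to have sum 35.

26

Group the elements by complementary pair {x, 35−x}: {7,28}, {8,27}, {9,26}, …, giving 11 two-element pairs and 14 integers whose partner 35−x falls outside [7,42].
Pigeonhole: treating each of those 25 groups as a pigeonhole, one can pick one integer per group — 25 integers — with no two summing to 35.
The 26th integer lands in an occupied pair, forcing a sum of 35.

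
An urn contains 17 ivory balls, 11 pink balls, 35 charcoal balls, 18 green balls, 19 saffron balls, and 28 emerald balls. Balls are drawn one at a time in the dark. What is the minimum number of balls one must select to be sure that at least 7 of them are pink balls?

124

In the worst case for collecting pink balls, every non-pink ball comes out first.
There are 17 + 35 + 18 + 19 + 28 = 117 non-pink balls altogether.
After those, each further ball must be pink, so 117 + 7 = 124 draws guarantee 7 pink balls.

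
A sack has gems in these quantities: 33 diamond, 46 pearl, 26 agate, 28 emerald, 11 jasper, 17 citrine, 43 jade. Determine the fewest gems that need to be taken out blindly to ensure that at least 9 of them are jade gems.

170

In the worst case for collecting jade gems, every non-jade gem comes out first.
There are 33 + 46 + 26 + 28 + 11 + 17 = 161 non-jade gems altogether.
After those, each further gem must be jade, so 161 + 9 = 170 draws guarantee 9 jade gems.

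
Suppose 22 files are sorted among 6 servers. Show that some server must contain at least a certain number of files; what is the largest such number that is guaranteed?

Pigeonhole: the 6 servers are the holes and the 22 files are the pigeons.
If every server held at most 3 files, the total would be at most 6 × 3 = 18, which is less than 22.
So some server holds at least ⌈22/6⌉ = 4 files.

4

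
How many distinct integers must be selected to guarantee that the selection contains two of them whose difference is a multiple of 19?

20

Integers whose pairwise differences are multiples of 19 are exactly those sharing a remainder mod 19. Pigeonhole: the 19 residue classes mod 19 are the pigeonholes.
With 19 integers one could put 1 in each residue class and have no class reach 2.
The 20th integer pushes some class to 2, so 19·1 + 1 = 20.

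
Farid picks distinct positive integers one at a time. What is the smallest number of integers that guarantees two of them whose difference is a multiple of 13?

Integers whose pairwise differences are multiples of 13 are exactly those sharing a remainder mod 13. The 13 residue classes mod 13 are the pigeonholes.
With 13 integers one could put 1 in each residue class and have no class reach 2.
The 14th integer pushes some class to 2, so 13·1 + 1 = 14.

14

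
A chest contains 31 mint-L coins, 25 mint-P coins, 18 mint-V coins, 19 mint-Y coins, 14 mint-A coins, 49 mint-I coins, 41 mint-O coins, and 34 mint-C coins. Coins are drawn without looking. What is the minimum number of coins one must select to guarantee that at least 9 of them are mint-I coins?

In the worst case for collecting mint-I coins, every non-mint-I coin comes out first.
There are 31 + 25 + 18 + 19 + 14 + 41 + 34 = 182 non-mint-I coins altogether.
After those, each further coin must be mint-I, so 182 + 9 = 191 draws guarantee 9 mint-I coins.

191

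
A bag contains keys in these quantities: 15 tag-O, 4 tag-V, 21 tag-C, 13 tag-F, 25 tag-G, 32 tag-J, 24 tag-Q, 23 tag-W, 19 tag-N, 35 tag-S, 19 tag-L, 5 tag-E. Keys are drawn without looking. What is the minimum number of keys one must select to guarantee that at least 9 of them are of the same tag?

An adversary could hand out at most 8 keys per tag (tag-V, tag-E run out sooner): 8 + 4 + 8 + 8 + 8 + 8 + 8 + 8 + 8 + 8 + 8 + 5 = 89 keys and still no tag has 9.
One more key lands in a tag already at 8, so 90 draws are enough and 89 are not.

90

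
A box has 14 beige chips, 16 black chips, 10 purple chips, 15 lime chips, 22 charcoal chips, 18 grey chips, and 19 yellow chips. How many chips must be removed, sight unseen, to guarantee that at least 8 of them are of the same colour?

An adversary could hand out at most 7 chips per colour: 7 + 7 + 7 + 7 + 7 + 7 + 7 = 49 chips and still no colour has 8.
By the pigeonhole principle, one more chip lands in a colour already at 7, so 50 draws are enough and 49 are not.

50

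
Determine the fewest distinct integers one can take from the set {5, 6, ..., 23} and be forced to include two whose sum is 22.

A set avoiding the sum 22 can contain at most one of each pair {x, 22−x}, plus the 7 elements whose complement lies outside the range or equal to its own complement.
The integers 11, …, 23 (13 of them) are such a set: any two sum to at least 11+12 = 23 > 22.
By the pigeonhole principle, any 14th integer completes one of the 6 pairs, so 14 choices force a sum of 22.

14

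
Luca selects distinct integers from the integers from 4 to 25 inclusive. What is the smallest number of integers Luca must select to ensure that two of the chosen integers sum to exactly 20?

Group the elements by complementary pair {x, 20−x}: {4,16}, {5,15}, {6,14}, …, giving 6 two-element pairs, the single value 10 (it cannot pair with itself since the integers are distinct), and 9 integers whose partner 20−x falls outside [4,25].
By pigeonhole, treating each of those 16 groups as a pigeonhole, one can pick one integer per group — 16 integers — with no two summing to 20.
The 17th integer lands in an occupied pair, forcing a sum of 20.

17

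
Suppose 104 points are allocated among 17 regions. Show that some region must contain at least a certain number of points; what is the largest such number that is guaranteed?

By pigeonhole, the 17 regions are the holes and the 104 points are the pigeons.
If every region held at most 6 points, the total would be at most 17 × 6 = 102, which is less than 104.
So some region holds at least ⌈104/17⌉ = 7 points.

7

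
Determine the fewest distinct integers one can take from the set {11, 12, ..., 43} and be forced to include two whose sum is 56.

A set avoiding the sum 56 can contain at most one of each pair {x, 56−x}, plus the 3 elements whose complement lies outside the range or equal to its own complement.
The integers 11, …, 28 (18 of them) are such a set: any two sum to at least 11+12 = 23 and at most 27+28 = 55 < 56.
By the pigeonhole principle, any 19th integer completes one of the 15 pairs, so 19 choices force a sum of 56.

19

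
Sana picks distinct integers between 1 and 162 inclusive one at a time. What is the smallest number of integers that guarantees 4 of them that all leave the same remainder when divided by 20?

Pigeonhole: the 20 residue classes mod 20 are the pigeonholes.
With 60 integers one could put 3 in each residue class and have no class reach 4.
The 61st integer pushes some class to 4, so 20·3 + 1 = 61.

61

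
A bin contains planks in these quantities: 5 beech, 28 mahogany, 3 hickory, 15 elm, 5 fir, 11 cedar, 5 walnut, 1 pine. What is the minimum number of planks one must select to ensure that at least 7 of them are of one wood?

Put each drawn plank into a box by wood. The largest draw with every box below 7 takes min(count, 6) from each wood; woods with fewer than 6 contribute all they have.
Σ min(cᵢ, 6) = 5 + 6 + 3 + 6 + 5 + 6 + 5 + 1 = 37.
Draw number 37 + 1 = 38 must push one box to 7.

38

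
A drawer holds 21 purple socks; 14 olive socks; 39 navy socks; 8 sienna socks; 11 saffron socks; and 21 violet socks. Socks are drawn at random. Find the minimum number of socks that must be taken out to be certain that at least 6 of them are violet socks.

In the worst case for collecting violet socks, every non-violet sock comes out first.
There are 21 + 14 + 39 + 8 + 11 = 93 non-violet socks altogether.
After those, each further sock must be violet, so 93 + 6 = 99 draws guarantee 6 violet socks.

99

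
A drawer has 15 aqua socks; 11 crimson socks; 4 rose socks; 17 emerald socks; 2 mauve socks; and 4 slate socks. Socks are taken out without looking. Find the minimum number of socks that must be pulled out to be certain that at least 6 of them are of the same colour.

26

By the pigeonhole principle, put each drawn sock into a box by colour. The largest draw with every box below 6 takes min(count, 5) from each colour; colours with fewer than 5 contribute all they have.
Σ min(cᵢ, 5) = 5 + 5 + 4 + 5 + 2 + 4 = 25.
Draw number 25 + 1 = 26 must push one box to 6.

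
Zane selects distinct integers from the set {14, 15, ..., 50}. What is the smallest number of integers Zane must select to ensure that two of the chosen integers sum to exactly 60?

A set avoiding the sum 60 can contain at most one of each pair {x, 60−x}, plus the 5 elements whose complement lies outside the range or equal to its own complement.
The integers 30, …, 50 (21 of them) are such a set: any two sum to at least 30+31 = 61 > 60.
Any 22nd integer completes one of the 16 pairs, so 22 choices force a sum of 60.

22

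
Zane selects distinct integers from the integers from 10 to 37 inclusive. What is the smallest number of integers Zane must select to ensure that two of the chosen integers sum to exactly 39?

19

Group the elements by complementary pair {x, 39−x}: {10,29}, {11,28}, {12,27}, …, giving 10 two-element pairs and 8 integers whose partner 39−x falls outside [10,37].
Treating each of those 18 groups as a pigeonhole, one can pick one integer per group — 18 integers — with no two summing to 39.
The 19th integer lands in an occupied pair, forcing a sum of 39.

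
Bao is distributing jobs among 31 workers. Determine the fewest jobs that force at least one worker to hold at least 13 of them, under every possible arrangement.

With 372 jobs one could put exactly 12 in each of the 31 workers, and no worker would reach 13.
One more job must land in a worker that already has 12, giving it 13.
So 31 × 12 + 1 = 373 jobs are required.

373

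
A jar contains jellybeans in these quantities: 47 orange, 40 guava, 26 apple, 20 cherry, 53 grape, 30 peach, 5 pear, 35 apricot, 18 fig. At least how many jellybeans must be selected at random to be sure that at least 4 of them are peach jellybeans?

248

In the worst case for collecting peach jellybeans, every non-peach jellybean comes out first.
There are 47 + 40 + 26 + 20 + 53 + 5 + 35 + 18 = 244 non-peach jellybeans altogether.
After those, each further jellybean must be peach, so 244 + 4 = 248 draws guarantee 4 peach jellybeans.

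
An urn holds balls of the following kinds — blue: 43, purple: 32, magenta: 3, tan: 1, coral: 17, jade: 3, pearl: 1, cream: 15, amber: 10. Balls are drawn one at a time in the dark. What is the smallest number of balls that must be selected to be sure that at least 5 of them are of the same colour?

Put each drawn ball into a box by colour. The largest draw with every box below 5 takes min(count, 4) from each colour; colours with fewer than 4 contribute all they have.
Σ min(cᵢ, 4) = 4 + 4 + 3 + 1 + 4 + 3 + 1 + 4 + 4 = 28.
Draw number 28 + 1 = 29 must push one box to 5.

29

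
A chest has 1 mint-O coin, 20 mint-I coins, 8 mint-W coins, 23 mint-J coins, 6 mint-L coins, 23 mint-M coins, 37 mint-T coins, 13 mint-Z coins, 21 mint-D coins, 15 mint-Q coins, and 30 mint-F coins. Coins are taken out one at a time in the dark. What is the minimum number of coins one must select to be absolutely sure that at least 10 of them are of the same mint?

An adversary could hand out at most 9 coins per mint (mint-O, mint-W, mint-L run out sooner): 1 + 9 + 8 + 9 + 6 + 9 + 9 + 9 + 9 + 9 + 9 = 87 coins and still no mint has 10.
One more coin lands in a mint already at 9, so 88 draws are enough and 87 are not.

88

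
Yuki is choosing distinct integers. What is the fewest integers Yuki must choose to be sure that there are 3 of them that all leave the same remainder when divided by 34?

69

The 34 residue classes mod 34 are the pigeonholes.
With 68 integers one could put 2 in each residue class and have no class reach 3.
The 69th integer pushes some class to 3, so 34·2 + 1 = 69.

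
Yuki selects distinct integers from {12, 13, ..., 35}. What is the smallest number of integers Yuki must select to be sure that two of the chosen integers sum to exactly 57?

18

A set avoiding the sum 57 can contain at most one of each pair {x, 57−x}, plus the 10 elements whose complement lies outside the range.
The integers 12, …, 28 (17 of them) are such a set: any two sum to at least 12+13 = 25 and at most 27+28 = 55 < 57.
By pigeonhole, any 18th integer completes one of the 7 pairs, so 18 choices force a sum of 57.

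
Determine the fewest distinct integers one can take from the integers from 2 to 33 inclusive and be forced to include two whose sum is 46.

A set avoiding the sum 46 can contain at most one of each pair {x, 46−x}, plus the 12 elements whose complement lies outside the range or equal to its own complement.
The integers 2, …, 23 (22 of them) are such a set: any two sum to at least 2+3 = 5 and at most 22+23 = 45 < 46.
Any 23rd integer completes one of the 10 pairs, so 23 choices force a sum of 46.

23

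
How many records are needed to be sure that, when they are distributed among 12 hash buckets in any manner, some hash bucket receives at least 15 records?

169

With 168 records one could put exactly 14 in each of the 12 hash buckets, and no hash bucket would reach 15.
One more record must land in a hash bucket that already has 14, giving it 15.
So 12 × 14 + 1 = 169 records are required.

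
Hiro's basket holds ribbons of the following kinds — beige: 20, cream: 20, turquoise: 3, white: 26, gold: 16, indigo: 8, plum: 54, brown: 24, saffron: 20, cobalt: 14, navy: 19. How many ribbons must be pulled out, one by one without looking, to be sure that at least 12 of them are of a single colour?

The 11 colours are the holes; the ribbons drawn are the pigeons.
To avoid 12 of any one colour, the worst case takes at most 11 of each colour, or every ribbon of a colour that has fewer than 11.
That gives 11 + 11 + 3 + 11 + 11 + 8 + 11 + 11 + 11 + 11 + 11 = 110 ribbons with no colour reaching 12.
The next ribbon forces some colour to 12, so 110 + 1 = 111.

111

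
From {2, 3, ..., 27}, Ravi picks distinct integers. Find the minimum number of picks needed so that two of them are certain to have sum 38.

19

A set avoiding the sum 38 can contain at most one of each pair {x, 38−x}, plus the 10 elements whose complement lies outside the range or equal to its own complement.
The integers 2, …, 19 (18 of them) are such a set: any two sum to at least 2+3 = 5 and at most 18+19 = 37 < 38.
Any 19th integer completes one of the 8 pairs, so 19 choices force a sum of 38.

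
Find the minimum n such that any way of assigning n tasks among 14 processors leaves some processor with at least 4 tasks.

With 42 tasks one could put exactly 3 in each of the 14 processors, and no processor would reach 4.
One more task must land in a processor that already has 3, giving it 4.
So 14 × 3 + 1 = 43 tasks are required.

43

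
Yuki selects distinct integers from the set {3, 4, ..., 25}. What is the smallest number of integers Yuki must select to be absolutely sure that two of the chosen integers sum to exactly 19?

Two chosen integers sum to 19 exactly when both halves of some pair {x, 19−x} with 3 ≤ x ≤ 19−x ≤ 16 are chosen — 7 such pairs.
The remaining 9 elements (those with no distinct partner in range) can never complete a 19-sum, so the worst case takes all of them and one from each pair: 9 + 7 = 16.
By pigeonhole, the 17th integer has to be the second member of some pair, so 16 + 1 = 17.

17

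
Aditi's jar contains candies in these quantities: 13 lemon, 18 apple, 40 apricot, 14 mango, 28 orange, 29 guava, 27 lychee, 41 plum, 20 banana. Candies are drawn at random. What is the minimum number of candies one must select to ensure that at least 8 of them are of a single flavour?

64

An adversary could hand out at most 7 candies per flavour: 7 + 7 + 7 + 7 + 7 + 7 + 7 + 7 + 7 = 63 candies and still no flavour has 8.
One more candy lands in a flavour already at 7, so 64 draws are enough and 63 are not.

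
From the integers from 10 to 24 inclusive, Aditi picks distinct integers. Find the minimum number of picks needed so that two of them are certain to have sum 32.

A set avoiding the sum 32 can contain at most one of each pair {x, 32−x}, plus the 3 elements whose complement lies outside the range or equal to its own complement.
The integers 16, …, 24 (9 of them) are such a set: any two sum to at least 16+17 = 33 > 32.
Pigeonhole: any 10th integer completes one of the 6 pairs, so 10 choices force a sum of 32.

10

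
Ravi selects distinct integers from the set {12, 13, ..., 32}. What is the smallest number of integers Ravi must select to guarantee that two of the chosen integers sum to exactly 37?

15

Group the elements by complementary pair {x, 37−x}: {12,25}, {13,24}, {14,23}, …, giving 7 two-element pairs and 7 integers whose partner 37−x falls outside [12,32].
By pigeonhole, treating each of those 14 groups as a pigeonhole, one can pick one integer per group — 14 integers — with no two summing to 37.
The 15th integer lands in an occupied pair, forcing a sum of 37.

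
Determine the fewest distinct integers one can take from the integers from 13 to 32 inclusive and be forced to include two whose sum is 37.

15

Two chosen integers sum to 37 exactly when both halves of some pair {x, 37−x} with 13 ≤ x ≤ 37−x ≤ 24 are chosen — 6 such pairs.
The remaining 8 elements (those with no distinct partner in range) can never complete a 37-sum, so the worst case takes all of them and one from each pair: 8 + 6 = 14.
By pigeonhole, the 15th integer has to be the second member of some pair, so 14 + 1 = 15.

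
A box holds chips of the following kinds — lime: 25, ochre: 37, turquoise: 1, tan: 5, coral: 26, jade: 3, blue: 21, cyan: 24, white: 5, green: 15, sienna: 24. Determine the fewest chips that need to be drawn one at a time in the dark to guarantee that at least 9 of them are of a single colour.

71

An adversary could hand out at most 8 chips per colour (4 colours run out sooner): 8 + 8 + 1 + 5 + 8 + 3 + 8 + 8 + 5 + 8 + 8 = 70 chips and still no colour has 9.
One more chip lands in a colour already at 8, so 71 draws are enough and 70 are not.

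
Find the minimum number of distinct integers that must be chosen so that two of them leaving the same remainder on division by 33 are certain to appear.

34

By pigeonhole, the 33 residue classes mod 33 are the pigeonholes.
With 33 integers one could put 1 in each residue class and have no class reach 2.
The 34th integer pushes some class to 2, so 33·1 + 1 = 34.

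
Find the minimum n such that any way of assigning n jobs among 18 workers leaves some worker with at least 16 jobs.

271

With 270 jobs one could put exactly 15 in each of the 18 workers, and no worker would reach 16.
One more job must land in a worker that already has 15, giving it 16.
So 18 × 15 + 1 = 271 jobs are required.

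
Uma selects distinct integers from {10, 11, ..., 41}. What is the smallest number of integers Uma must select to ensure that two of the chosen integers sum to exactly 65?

Group the elements by complementary pair {x, 65−x}: {24,41}, {25,40}, {26,39}, …, giving 9 two-element pairs and 14 integers whose partner 65−x falls outside [10,41].
Treating each of those 23 groups as a pigeonhole, one can pick one integer per group — 23 integers — with no two summing to 65.
The 24th integer lands in an occupied pair, forcing a sum of 65.

24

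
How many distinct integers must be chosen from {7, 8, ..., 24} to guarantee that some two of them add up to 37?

Two chosen integers sum to 37 exactly when both halves of some pair {x, 37−x} with 13 ≤ x ≤ 37−x ≤ 24 are chosen — 6 such pairs.
The remaining 6 elements (those with no distinct partner in range) can never complete a 37-sum, so the worst case takes all of them and one from each pair: 6 + 6 = 12.
Pigeonhole: the 13th integer has to be the second member of some pair, so 12 + 1 = 13.

13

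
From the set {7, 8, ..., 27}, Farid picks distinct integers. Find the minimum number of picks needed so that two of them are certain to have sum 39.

Group the elements by complementary pair {x, 39−x}: {12,27}, {13,26}, {14,25}, …, giving 8 two-element pairs and 5 integers whose partner 39−x falls outside [7,27].
Treating each of those 13 groups as a pigeonhole, one can pick one integer per group — 13 integers — with no two summing to 39.
The 14th integer lands in an occupied pair, forcing a sum of 39.

14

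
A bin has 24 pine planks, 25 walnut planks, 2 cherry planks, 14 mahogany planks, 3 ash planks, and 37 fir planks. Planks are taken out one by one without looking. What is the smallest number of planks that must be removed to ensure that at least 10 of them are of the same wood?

An adversary could hand out at most 9 planks per wood (cherry, ash run out sooner): 9 + 9 + 2 + 9 + 3 + 9 = 41 planks and still no wood has 10.
One more plank lands in a wood already at 9, so 42 draws are enough and 41 are not.

42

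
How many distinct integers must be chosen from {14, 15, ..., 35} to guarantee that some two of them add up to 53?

Group the elements by complementary pair {x, 53−x}: {18,35}, {19,34}, {20,33}, …, giving 9 two-element pairs and 4 integers whose partner 53−x falls outside [14,35].
Treating each of those 13 groups as a pigeonhole, one can pick one integer per group — 13 integers — with no two summing to 53.
The 14th integer lands in an occupied pair, forcing a sum of 53.

14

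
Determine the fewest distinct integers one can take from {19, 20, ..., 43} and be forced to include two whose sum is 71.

Group the elements by complementary pair {x, 71−x}: {28,43}, {29,42}, {30,41}, …, giving 8 two-element pairs and 9 integers whose partner 71−x falls outside [19,43].
By the pigeonhole principle, treating each of those 17 groups as a pigeonhole, one can pick one integer per group — 17 integers — with no two summing to 71.
The 18th integer lands in an occupied pair, forcing a sum of 71.

18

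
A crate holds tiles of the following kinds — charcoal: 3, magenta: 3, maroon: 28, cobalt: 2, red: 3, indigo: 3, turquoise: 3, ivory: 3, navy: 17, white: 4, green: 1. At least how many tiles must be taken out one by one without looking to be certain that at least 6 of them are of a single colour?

The 11 colours are the holes; the tiles drawn are the pigeons.
To avoid 6 of any one colour, the worst case takes at most 5 of each colour, or every tile of a colour that has fewer than 5.
That gives 3 + 3 + 5 + 2 + 3 + 3 + 3 + 3 + 5 + 4 + 1 = 35 tiles with no colour reaching 6.
The next tile forces some colour to 6, so 35 + 1 = 36.

36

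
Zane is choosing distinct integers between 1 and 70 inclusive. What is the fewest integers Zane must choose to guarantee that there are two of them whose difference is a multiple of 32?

33

Integers whose pairwise differences are multiples of 32 are exactly those sharing a remainder mod 32. By the pigeonhole principle, the 32 residue classes mod 32 are the pigeonholes.
With 32 integers one could put 1 in each residue class and have no class reach 2.
The 33rd integer pushes some class to 2, so 32·1 + 1 = 33.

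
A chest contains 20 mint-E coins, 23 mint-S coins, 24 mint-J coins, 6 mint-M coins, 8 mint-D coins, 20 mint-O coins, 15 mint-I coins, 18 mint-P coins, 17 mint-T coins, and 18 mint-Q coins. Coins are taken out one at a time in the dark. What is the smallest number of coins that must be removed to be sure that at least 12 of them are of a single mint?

103

An adversary could hand out at most 11 coins per mint (mint-M, mint-D run out sooner): 11 + 11 + 11 + 6 + 8 + 11 + 11 + 11 + 11 + 11 = 102 coins and still no mint has 12.
By pigeonhole, one more coin lands in a mint already at 11, so 103 draws are enough and 102 are not.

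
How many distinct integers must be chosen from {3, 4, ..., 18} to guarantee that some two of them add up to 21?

Two chosen integers sum to 21 exactly when both halves of some pair {x, 21−x} with 3 ≤ x ≤ 21−x ≤ 18 are chosen — 8 such pairs.
Every element belongs to one of those pairs, so the worst case picks one from each: 8 integers.
The 9th integer has to be the second member of some pair, so 8 + 1 = 9.

9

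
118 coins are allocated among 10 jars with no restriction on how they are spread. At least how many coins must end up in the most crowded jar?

Pigeonhole: the 10 jars are the holes and the 118 coins are the pigeons.
If every jar held at most 11 coins, the total would be at most 10 × 11 = 110, which is less than 118.
So some jar holds at least ⌈118/10⌉ = 12 coins.

12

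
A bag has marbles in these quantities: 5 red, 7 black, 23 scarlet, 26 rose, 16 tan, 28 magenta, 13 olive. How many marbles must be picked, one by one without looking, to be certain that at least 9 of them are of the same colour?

53

Put each drawn marble into a box by colour. The largest draw with every box below 9 takes min(count, 8) from each colour; colours with fewer than 8 contribute all they have.
Σ min(cᵢ, 8) = 5 + 7 + 8 + 8 + 8 + 8 + 8 = 52.
Draw number 52 + 1 = 53 must push one box to 9.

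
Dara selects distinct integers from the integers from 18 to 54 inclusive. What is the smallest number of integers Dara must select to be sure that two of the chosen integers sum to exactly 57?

A set avoiding the sum 57 can contain at most one of each pair {x, 57−x}, plus the 15 elements whose complement lies outside the range.
The integers 29, …, 54 (26 of them) are such a set: any two sum to at least 29+30 = 59 > 57.
Any 27th integer completes one of the 11 pairs, so 27 choices force a sum of 57.

27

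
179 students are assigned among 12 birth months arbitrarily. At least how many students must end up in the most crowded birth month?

15

The 12 birth months are the holes and the 179 students are the pigeons.
If every birth month held at most 14 students, the total would be at most 12 × 14 = 168, which is less than 179.
So some birth month holds at least ⌈179/12⌉ = 15 students.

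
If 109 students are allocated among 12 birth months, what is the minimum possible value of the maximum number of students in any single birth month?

By the pigeonhole principle, the 12 birth months are the holes and the 109 students are the pigeons.
If every birth month held at most 9 students, the total would be at most 12 × 9 = 108, which is less than 109.
So some birth month holds at least ⌈109/12⌉ = 10 students.

10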